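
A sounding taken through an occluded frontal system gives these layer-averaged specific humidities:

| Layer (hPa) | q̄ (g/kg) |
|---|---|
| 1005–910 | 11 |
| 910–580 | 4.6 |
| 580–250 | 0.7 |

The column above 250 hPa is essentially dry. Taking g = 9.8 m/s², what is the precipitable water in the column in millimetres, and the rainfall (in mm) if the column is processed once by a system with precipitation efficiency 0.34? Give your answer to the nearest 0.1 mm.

Precipitable water is the column-integrated vapour mass per unit area: PW = (1/g) Σ q̄ Δp, with q in kg/kg and Δp in Pa (1 kg/m² of water = 1 mm).
Layer 1005–910 hPa: Δp = 95 hPa = 9500 Pa, q̄ = 0.011 kg/kg → 0.011 × 9500 / 9.8 = 10.66 mm
Layer 910–580 hPa: Δp = 330 hPa = 33000 Pa, q̄ = 0.0046 kg/kg → 0.0046 × 33000 / 9.8 = 15.49 mm
Layer 580–250 hPa: Δp = 330 hPa = 33000 Pa, q̄ = 0.0007 kg/kg → 0.0007 × 33000 / 9.8 = 2.36 mm
PW = 10.66 + 15.49 + 2.36 = 28.51 ≈ 28.5 mm.
Rainfall = ε × PW = 0.34 × 28.5 = 9.7 mm.

PW ≈ 28.5 mm; rainfall ≈ 9.7 mm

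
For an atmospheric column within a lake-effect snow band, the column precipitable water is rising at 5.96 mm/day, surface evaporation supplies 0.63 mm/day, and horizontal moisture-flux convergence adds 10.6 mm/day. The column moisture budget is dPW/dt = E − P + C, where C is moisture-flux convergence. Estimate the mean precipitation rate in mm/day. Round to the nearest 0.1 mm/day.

P ≈ 5.3 mm/day

dPW/dt = +5.96 mm/day.
P = E + C − dPW/dt = 0.63 + (10.6) − (+5.96) = 5.3 mm/day.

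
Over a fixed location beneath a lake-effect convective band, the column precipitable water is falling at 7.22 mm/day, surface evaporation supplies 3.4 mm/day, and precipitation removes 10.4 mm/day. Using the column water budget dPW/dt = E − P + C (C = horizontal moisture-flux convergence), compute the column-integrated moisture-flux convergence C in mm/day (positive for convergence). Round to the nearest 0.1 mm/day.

dPW/dt = -7.22 mm/day.
C = dPW/dt − E + P = (-7.22) − 3.4 + 10.4 = -0.2 mm/day.

C ≈ -0.2 mm/day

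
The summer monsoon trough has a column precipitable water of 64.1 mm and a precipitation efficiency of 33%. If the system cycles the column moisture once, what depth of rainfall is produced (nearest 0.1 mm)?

rainfall ≈ 21.2 mm

Rainfall = ε × PW = 0.33 × 64.1 = 21.2 mm.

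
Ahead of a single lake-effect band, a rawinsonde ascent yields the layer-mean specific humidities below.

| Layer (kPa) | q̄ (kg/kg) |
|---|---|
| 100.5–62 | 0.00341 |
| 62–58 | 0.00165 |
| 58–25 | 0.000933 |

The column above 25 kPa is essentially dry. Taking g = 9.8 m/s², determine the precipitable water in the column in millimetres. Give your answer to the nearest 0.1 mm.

PW ≈ 17.2 mm

Precipitable water is the column-integrated vapour mass per unit area: PW = (1/g) Σ q̄ Δp, with q in kg/kg and Δp in Pa (1 kg/m² of water = 1 mm).
Layer 100.5–62 kPa: Δp = 385 hPa = 38500 Pa, q̄ = 0.00341 kg/kg → 0.00341 × 38500 / 9.8 = 13.40 mm
Layer 62–58 kPa: Δp = 40 hPa = 4000 Pa, q̄ = 0.00165 kg/kg → 0.00165 × 4000 / 9.8 = 0.67 mm
Layer 58–25 kPa: Δp = 330 hPa = 33000 Pa, q̄ = 0.000933 kg/kg → 0.000933 × 33000 / 9.8 = 3.14 mm
PW = 13.40 + 0.67 + 3.14 = 17.21 ≈ 17.2 mm.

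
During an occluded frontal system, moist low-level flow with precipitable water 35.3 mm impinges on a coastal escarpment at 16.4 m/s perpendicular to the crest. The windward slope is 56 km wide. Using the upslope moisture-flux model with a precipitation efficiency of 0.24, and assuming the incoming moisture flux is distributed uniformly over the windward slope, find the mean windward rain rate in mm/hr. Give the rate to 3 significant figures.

Incoming column moisture flux per unit ridge length: F = V × PW = 16.4 × 35.3 = 578.92 mm·m/s.
Spread over the 56 km slope with efficiency ε = 0.24: R = ε·F/W = 0.24 × 578.92 / 56000 m = 2.481e-03 mm/s.
R = 2.481e-03 × 3600 = 8.93 mm/hr.

R ≈ 8.93 mm/hr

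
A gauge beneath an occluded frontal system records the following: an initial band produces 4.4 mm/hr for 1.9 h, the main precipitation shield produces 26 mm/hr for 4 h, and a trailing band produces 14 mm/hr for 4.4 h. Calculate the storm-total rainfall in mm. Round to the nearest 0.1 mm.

total ≈ 174.0 mm

Total = Σ Rᵢ Δtᵢ = 4.4 × 1.9 + 26 × 4 + 14 × 4.4
      = 8.36 + 104 + 61.6 = 174.0 mm.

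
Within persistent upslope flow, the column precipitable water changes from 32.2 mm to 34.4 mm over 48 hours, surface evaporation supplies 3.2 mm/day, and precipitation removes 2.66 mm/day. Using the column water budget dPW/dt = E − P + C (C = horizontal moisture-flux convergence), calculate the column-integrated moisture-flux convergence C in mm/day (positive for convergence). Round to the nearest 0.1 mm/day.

C ≈ 0.6 mm/day

dPW/dt = (34.4 − 32.2) mm / (48/24 day) = +1.100 mm/day.
C = dPW/dt − E + P = (+1.100) − 3.2 + 2.66 = 0.6 mm/day.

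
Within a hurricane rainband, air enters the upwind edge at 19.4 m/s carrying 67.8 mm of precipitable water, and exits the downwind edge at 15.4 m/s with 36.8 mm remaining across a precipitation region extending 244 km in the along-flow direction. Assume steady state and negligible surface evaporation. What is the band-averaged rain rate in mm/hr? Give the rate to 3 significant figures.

Column moisture flux per unit crosswind length is F = V × PW.
Inflow: F_in = 19.4 × 67.8 = 1315.32 mm·m/s
Outflow: F_out = 15.4 × 36.8 = 566.72 mm·m/s
Steady-state rate R = (F_in − F_out)/L = (1315.32 − 566.72) / 244000 m = 3.068e-03 mm/s.
R = 3.068e-03 × 3600 = 11.0 mm/hr.

R ≈ 11.0 mm/hr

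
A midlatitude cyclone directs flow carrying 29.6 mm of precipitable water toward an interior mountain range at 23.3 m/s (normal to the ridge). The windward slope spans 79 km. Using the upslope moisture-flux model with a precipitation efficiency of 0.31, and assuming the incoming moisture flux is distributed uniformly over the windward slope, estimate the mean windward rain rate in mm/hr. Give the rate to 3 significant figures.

R ≈ 9.74 mm/hr

Incoming column moisture flux per unit ridge length: F = V × PW = 23.3 × 29.6 = 689.68 mm·m/s.
Spread over the 79 km slope with efficiency ε = 0.31: R = ε·F/W = 0.31 × 689.68 / 79000 m = 2.706e-03 mm/s.
R = 2.706e-03 × 3600 = 9.74 mm/hr.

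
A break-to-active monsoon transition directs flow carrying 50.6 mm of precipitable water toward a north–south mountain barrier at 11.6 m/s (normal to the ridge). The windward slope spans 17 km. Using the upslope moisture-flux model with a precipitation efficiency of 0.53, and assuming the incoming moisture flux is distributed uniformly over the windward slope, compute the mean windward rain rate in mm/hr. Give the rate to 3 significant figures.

Incoming column moisture flux per unit ridge length: F = V × PW = 11.6 × 50.6 = 586.96 mm·m/s.
Spread over the 17 km slope with efficiency ε = 0.53: R = ε·F/W = 0.53 × 586.96 / 17000 m = 1.830e-02 mm/s.
R = 1.830e-02 × 3600 = 65.9 mm/hr.

R ≈ 65.9 mm/hr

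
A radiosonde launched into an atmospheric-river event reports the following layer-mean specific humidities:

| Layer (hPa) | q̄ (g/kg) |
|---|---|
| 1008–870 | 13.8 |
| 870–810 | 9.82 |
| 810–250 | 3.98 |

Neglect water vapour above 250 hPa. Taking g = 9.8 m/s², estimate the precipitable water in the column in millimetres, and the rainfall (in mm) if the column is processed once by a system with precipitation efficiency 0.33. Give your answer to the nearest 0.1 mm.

PW ≈ 48.2 mm; rainfall ≈ 15.9 mm

Precipitable water is the column-integrated vapour mass per unit area: PW = (1/g) Σ q̄ Δp, with q in kg/kg and Δp in Pa (1 kg/m² of water = 1 mm).
Layer 1008–870 hPa: Δp = 138 hPa = 13800 Pa, q̄ = 0.0138 kg/kg → 0.0138 × 13800 / 9.8 = 19.43 mm
Layer 870–810 hPa: Δp = 60 hPa = 6000 Pa, q̄ = 0.00982 kg/kg → 0.00982 × 6000 / 9.8 = 6.01 mm
Layer 810–250 hPa: Δp = 560 hPa = 56000 Pa, q̄ = 0.00398 kg/kg → 0.00398 × 56000 / 9.8 = 22.74 mm
PW = 19.43 + 6.01 + 22.74 = 48.18 ≈ 48.2 mm.
Rainfall = ε × PW = 0.33 × 48.2 = 15.9 mm.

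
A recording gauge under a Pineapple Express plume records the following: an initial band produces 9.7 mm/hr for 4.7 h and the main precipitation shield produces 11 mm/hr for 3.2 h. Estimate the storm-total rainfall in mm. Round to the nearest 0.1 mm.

total ≈ 80.8 mm

Total = Σ Rᵢ Δtᵢ = 9.7 × 4.7 + 11 × 3.2
      = 45.59 + 35.2 = 80.8 mm.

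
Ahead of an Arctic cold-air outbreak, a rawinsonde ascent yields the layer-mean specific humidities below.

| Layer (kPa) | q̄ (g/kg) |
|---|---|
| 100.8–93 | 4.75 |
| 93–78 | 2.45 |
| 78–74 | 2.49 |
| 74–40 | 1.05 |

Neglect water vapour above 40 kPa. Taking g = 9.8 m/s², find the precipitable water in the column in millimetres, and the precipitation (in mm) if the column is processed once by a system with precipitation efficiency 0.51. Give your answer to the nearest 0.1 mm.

Precipitable water is the column-integrated vapour mass per unit area: PW = (1/g) Σ q̄ Δp, with q in kg/kg and Δp in Pa (1 kg/m² of water = 1 mm).
Layer 100.8–93 kPa: Δp = 78 hPa = 7800 Pa, q̄ = 0.00475 kg/kg → 0.00475 × 7800 / 9.8 = 3.78 mm
Layer 93–78 kPa: Δp = 150 hPa = 15000 Pa, q̄ = 0.00245 kg/kg → 0.00245 × 15000 / 9.8 = 3.75 mm
Layer 78–74 kPa: Δp = 40 hPa = 4000 Pa, q̄ = 0.00249 kg/kg → 0.00249 × 4000 / 9.8 = 1.02 mm
Layer 74–40 kPa: Δp = 340 hPa = 34000 Pa, q̄ = 0.00105 kg/kg → 0.00105 × 34000 / 9.8 = 3.64 mm
PW = 3.78 + 3.75 + 1.02 + 3.64 = 12.19 ≈ 12.2 mm.
Precipitation = ε × PW = 0.51 × 12.2 = 6.2 mm.

PW ≈ 12.2 mm; precipitation ≈ 6.2 mm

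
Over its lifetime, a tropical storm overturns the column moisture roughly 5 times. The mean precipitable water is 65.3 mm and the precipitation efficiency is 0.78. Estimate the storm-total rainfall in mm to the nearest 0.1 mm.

rainfall ≈ 254.7 mm

Each cycle deposits ε × PW = 0.78 × 65.3 = 50.934 mm.
Over 5 cycles: 5 × 50.934 = 254.7 mm.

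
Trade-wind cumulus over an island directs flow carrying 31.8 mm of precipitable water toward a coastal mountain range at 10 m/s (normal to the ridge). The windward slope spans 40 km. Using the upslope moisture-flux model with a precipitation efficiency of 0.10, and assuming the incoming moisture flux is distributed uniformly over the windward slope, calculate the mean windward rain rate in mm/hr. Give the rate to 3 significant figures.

Incoming column moisture flux per unit ridge length: F = V × PW = 10 × 31.8 = 318 mm·m/s.
Spread over the 40 km slope with efficiency ε = 0.10: R = ε·F/W = 0.10 × 318 / 40000 m = 7.950e-04 mm/s.
R = 7.950e-04 × 3600 = 2.86 mm/hr.

R ≈ 2.86 mm/hr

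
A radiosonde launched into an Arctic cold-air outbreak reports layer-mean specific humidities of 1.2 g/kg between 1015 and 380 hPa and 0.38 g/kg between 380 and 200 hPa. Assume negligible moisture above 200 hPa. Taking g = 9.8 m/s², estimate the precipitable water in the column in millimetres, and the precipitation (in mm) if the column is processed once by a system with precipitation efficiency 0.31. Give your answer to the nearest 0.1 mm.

Precipitable water is the column-integrated vapour mass per unit area: PW = (1/g) Σ q̄ Δp, with q in kg/kg and Δp in Pa (1 kg/m² of water = 1 mm).
Layer 1015–380 hPa: Δp = 635 hPa = 63500 Pa, q̄ = 0.0012 kg/kg → 0.0012 × 63500 / 9.8 = 7.78 mm
Layer 380–200 hPa: Δp = 180 hPa = 18000 Pa, q̄ = 0.00038 kg/kg → 0.00038 × 18000 / 9.8 = 0.70 mm
PW = 7.78 + 0.70 = 8.48 ≈ 8.5 mm.
Precipitation = ε × PW = 0.31 × 8.5 = 2.6 mm.

PW ≈ 8.5 mm; precipitation ≈ 2.6 mm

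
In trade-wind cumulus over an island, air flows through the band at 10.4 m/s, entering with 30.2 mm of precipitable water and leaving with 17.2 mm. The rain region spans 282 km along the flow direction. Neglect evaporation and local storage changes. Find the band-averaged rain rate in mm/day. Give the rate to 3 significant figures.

R ≈ 41.4 mm/day

Column moisture flux per unit crosswind length is F = V × PW.
Inflow: F_in = 10.4 × 30.2 = 314.08 mm·m/s
Outflow: F_out = 10.4 × 17.2 = 178.88 mm·m/s
Steady-state rate R = (F_in − F_out)/L = (314.08 − 178.88) / 282000 m = 4.794e-04 mm/s.
R = 4.794e-04 × 3600 × 24 = 41.4 mm/day.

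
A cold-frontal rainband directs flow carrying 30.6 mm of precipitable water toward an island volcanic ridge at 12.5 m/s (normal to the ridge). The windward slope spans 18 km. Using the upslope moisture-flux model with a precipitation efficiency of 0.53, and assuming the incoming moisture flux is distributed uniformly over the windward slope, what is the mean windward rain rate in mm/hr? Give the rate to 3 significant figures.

R ≈ 40.5 mm/hr

Incoming column moisture flux per unit ridge length: F = V × PW = 12.5 × 30.6 = 382.5 mm·m/s.
Spread over the 18 km slope with efficiency ε = 0.53: R = ε·F/W = 0.53 × 382.5 / 18000 m = 1.126e-02 mm/s.
R = 1.126e-02 × 3600 = 40.5 mm/hr.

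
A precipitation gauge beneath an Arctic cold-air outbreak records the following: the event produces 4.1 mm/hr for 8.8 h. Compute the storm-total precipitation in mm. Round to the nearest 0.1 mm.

total ≈ 36.1 mm

Total = Σ Rᵢ Δtᵢ = 4.1 × 8.8
      = 36.08 = 36.1 mm.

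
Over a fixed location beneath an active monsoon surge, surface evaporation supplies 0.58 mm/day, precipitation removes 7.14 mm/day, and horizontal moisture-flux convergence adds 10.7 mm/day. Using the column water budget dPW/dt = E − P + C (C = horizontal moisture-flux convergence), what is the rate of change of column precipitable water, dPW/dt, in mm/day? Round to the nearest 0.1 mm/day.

dPW/dt = E − P + C = 0.58 − 7.14 + (10.7) = 4.1 mm/day.

dPW/dt ≈ 4.1 mm/day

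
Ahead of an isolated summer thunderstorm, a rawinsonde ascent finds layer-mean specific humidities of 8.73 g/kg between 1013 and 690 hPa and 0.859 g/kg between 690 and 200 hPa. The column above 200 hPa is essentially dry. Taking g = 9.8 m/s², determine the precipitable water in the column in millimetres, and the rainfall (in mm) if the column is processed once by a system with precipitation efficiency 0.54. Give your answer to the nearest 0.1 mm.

Precipitable water is the column-integrated vapour mass per unit area: PW = (1/g) Σ q̄ Δp, with q in kg/kg and Δp in Pa (1 kg/m² of water = 1 mm).
Layer 1013–690 hPa: Δp = 323 hPa = 32300 Pa, q̄ = 0.00873 kg/kg → 0.00873 × 32300 / 9.8 = 28.77 mm
Layer 690–200 hPa: Δp = 490 hPa = 49000 Pa, q̄ = 0.000859 kg/kg → 0.000859 × 49000 / 9.8 = 4.29 mm
PW = 28.77 + 4.29 = 33.06 ≈ 33.1 mm.
Rainfall = ε × PW = 0.54 × 33.1 = 17.9 mm.

PW ≈ 33.1 mm; rainfall ≈ 17.9 mm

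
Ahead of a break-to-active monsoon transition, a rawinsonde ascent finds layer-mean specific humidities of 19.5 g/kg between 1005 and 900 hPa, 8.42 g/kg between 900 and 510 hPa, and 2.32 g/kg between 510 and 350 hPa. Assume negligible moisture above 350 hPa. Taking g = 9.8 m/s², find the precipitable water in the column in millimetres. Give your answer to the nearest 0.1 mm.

PW ≈ 58.2 mm

Precipitable water is the column-integrated vapour mass per unit area: PW = (1/g) Σ q̄ Δp, with q in kg/kg and Δp in Pa (1 kg/m² of water = 1 mm).
Layer 1005–900 hPa: Δp = 105 hPa = 10500 Pa, q̄ = 0.0195 kg/kg → 0.0195 × 10500 / 9.8 = 20.89 mm
Layer 900–510 hPa: Δp = 390 hPa = 39000 Pa, q̄ = 0.00842 kg/kg → 0.00842 × 39000 / 9.8 = 33.51 mm
Layer 510–350 hPa: Δp = 160 hPa = 16000 Pa, q̄ = 0.00232 kg/kg → 0.00232 × 16000 / 9.8 = 3.79 mm
PW = 20.89 + 33.51 + 3.79 = 58.19 ≈ 58.2 mm.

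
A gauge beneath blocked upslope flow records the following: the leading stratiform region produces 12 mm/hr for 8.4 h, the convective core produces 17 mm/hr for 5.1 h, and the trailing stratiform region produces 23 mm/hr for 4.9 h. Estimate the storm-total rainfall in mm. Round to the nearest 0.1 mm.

Total = Σ Rᵢ Δtᵢ = 12 × 8.4 + 17 × 5.1 + 23 × 4.9
      = 100.8 + 86.7 + 112.7 = 300.2 mm.

total ≈ 300.2 mm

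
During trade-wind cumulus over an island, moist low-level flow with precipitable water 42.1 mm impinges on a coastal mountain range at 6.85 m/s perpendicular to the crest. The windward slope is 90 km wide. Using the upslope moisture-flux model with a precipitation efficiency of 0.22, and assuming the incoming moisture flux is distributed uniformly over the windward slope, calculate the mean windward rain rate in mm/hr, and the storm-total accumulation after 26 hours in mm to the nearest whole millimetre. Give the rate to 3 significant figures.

R ≈ 2.54 mm/hr; total ≈ 66 mm

Incoming column moisture flux per unit ridge length: F = V × PW = 6.85 × 42.1 = 288.385 mm·m/s.
Spread over the 90 km slope with efficiency ε = 0.22: R = ε·F/W = 0.22 × 288.385 / 90000 m = 7.049e-04 mm/s.
R = 7.049e-04 × 3600 = 2.54 mm/hr.
Over 26 h: total = 2.54 × 26 = 66.04 ≈ 66 mm.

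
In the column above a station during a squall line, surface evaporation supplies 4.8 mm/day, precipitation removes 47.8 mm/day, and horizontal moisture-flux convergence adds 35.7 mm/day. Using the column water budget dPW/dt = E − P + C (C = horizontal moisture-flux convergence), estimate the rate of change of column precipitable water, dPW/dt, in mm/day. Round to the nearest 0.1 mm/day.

dPW/dt ≈ -7.3 mm/day

dPW/dt = E − P + C = 4.8 − 47.8 + (35.7) = -7.3 mm/day.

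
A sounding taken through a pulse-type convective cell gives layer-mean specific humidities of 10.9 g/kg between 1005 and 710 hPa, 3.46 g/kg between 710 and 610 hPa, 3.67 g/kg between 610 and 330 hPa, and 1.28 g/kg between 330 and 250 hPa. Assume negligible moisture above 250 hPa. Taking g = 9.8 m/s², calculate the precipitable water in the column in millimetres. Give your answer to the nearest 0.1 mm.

PW ≈ 47.9 mm

Precipitable water is the column-integrated vapour mass per unit area: PW = (1/g) Σ q̄ Δp, with q in kg/kg and Δp in Pa (1 kg/m² of water = 1 mm).
Layer 1005–710 hPa: Δp = 295 hPa = 29500 Pa, q̄ = 0.0109 kg/kg → 0.0109 × 29500 / 9.8 = 32.81 mm
Layer 710–610 hPa: Δp = 100 hPa = 10000 Pa, q̄ = 0.00346 kg/kg → 0.00346 × 10000 / 9.8 = 3.53 mm
Layer 610–330 hPa: Δp = 280 hPa = 28000 Pa, q̄ = 0.00367 kg/kg → 0.00367 × 28000 / 9.8 = 10.49 mm
Layer 330–250 hPa: Δp = 80 hPa = 8000 Pa, q̄ = 0.00128 kg/kg → 0.00128 × 8000 / 9.8 = 1.04 mm
PW = 32.81 + 3.53 + 10.49 + 1.04 = 47.87 ≈ 47.9 mm.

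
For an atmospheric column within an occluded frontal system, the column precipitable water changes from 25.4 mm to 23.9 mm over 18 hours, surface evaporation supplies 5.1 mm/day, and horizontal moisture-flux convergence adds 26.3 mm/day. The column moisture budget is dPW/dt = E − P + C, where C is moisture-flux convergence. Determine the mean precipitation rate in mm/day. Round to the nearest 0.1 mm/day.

dPW/dt = (23.9 − 25.4) mm / (18/24 day) = -2.000 mm/day.
P = E + C − dPW/dt = 5.1 + (26.3) − (-2.000) = 33.4 mm/day.

P ≈ 33.4 mm/day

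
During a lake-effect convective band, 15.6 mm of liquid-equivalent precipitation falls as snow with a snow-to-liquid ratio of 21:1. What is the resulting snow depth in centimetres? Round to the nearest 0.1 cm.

snow depth ≈ 32.8 cm

Snow depth = liquid × ratio = 15.6 mm × 21 = 327.6 mm = 32.8 cm.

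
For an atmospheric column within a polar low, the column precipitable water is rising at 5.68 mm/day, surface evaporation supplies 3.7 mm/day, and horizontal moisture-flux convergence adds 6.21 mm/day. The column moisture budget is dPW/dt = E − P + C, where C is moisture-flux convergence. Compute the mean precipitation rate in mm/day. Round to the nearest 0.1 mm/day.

P ≈ 4.2 mm/day

dPW/dt = +5.68 mm/day.
P = E + C − dPW/dt = 3.7 + (6.21) − (+5.68) = 4.2 mm/day.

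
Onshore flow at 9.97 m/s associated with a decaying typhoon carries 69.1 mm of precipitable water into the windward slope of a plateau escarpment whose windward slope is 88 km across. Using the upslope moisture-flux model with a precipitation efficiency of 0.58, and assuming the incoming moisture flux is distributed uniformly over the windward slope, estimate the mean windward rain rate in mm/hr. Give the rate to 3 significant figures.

R ≈ 16.3 mm/hr

Incoming column moisture flux per unit ridge length: F = V × PW = 9.97 × 69.1 = 688.927 mm·m/s.
Spread over the 88 km slope with efficiency ε = 0.58: R = ε·F/W = 0.58 × 688.927 / 88000 m = 4.541e-03 mm/s.
R = 4.541e-03 × 3600 = 16.3 mm/hr.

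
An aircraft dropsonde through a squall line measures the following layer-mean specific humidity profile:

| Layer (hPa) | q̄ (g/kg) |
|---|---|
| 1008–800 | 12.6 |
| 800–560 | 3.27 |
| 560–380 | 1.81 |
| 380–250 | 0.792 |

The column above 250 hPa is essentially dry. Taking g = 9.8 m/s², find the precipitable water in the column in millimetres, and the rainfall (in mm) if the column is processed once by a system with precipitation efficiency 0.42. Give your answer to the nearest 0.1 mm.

Precipitable water is the column-integrated vapour mass per unit area: PW = (1/g) Σ q̄ Δp, with q in kg/kg and Δp in Pa (1 kg/m² of water = 1 mm).
Layer 1008–800 hPa: Δp = 208 hPa = 20800 Pa, q̄ = 0.0126 kg/kg → 0.0126 × 20800 / 9.8 = 26.74 mm
Layer 800–560 hPa: Δp = 240 hPa = 24000 Pa, q̄ = 0.00327 kg/kg → 0.00327 × 24000 / 9.8 = 8.01 mm
Layer 560–380 hPa: Δp = 180 hPa = 18000 Pa, q̄ = 0.00181 kg/kg → 0.00181 × 18000 / 9.8 = 3.32 mm
Layer 380–250 hPa: Δp = 130 hPa = 13000 Pa, q̄ = 0.000792 kg/kg → 0.000792 × 13000 / 9.8 = 1.05 mm
PW = 26.74 + 8.01 + 3.32 + 1.05 = 39.12 ≈ 39.1 mm.
Rainfall = ε × PW = 0.42 × 39.1 = 16.4 mm.

PW ≈ 39.1 mm; rainfall ≈ 16.4 mm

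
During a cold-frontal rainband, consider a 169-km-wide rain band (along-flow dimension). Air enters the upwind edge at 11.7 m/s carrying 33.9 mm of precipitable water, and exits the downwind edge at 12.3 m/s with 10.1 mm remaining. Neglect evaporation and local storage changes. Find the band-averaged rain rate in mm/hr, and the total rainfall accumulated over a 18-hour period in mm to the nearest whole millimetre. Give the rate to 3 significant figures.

Column moisture flux per unit crosswind length is F = V × PW.
Inflow: F_in = 11.7 × 33.9 = 396.63 mm·m/s
Outflow: F_out = 12.3 × 10.1 = 124.23 mm·m/s
Steady-state rate R = (F_in − F_out)/L = (396.63 − 124.23) / 169000 m = 1.612e-03 mm/s.
R = 1.612e-03 × 3600 = 5.80 mm/hr.
Over 18 h: total = 5.80 × 18 = 104.4 ≈ 104 mm.

R ≈ 5.80 mm/hr; total ≈ 104 mm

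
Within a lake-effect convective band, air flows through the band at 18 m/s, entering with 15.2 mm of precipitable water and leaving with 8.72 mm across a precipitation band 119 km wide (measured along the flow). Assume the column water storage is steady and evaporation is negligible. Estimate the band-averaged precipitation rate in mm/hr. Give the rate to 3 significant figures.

Column moisture flux per unit crosswind length is F = V × PW.
Inflow: F_in = 18 × 15.2 = 273.6 mm·m/s
Outflow: F_out = 18 × 8.72 = 156.96 mm·m/s
Steady-state rate R = (F_in − F_out)/L = (273.6 − 156.96) / 119000 m = 9.802e-04 mm/s.
R = 9.802e-04 × 3600 = 3.53 mm/hr.

R ≈ 3.53 mm/hr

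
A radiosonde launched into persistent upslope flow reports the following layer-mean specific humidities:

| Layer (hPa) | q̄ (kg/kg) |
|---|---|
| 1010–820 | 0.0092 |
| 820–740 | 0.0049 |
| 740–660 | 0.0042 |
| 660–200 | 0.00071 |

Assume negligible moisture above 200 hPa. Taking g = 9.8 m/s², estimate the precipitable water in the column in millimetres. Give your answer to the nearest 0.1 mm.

PW ≈ 28.6 mm

Precipitable water is the column-integrated vapour mass per unit area: PW = (1/g) Σ q̄ Δp, with q in kg/kg and Δp in Pa (1 kg/m² of water = 1 mm).
Layer 1010–820 hPa: Δp = 190 hPa = 19000 Pa, q̄ = 0.0092 kg/kg → 0.0092 × 19000 / 9.8 = 17.84 mm
Layer 820–740 hPa: Δp = 80 hPa = 8000 Pa, q̄ = 0.0049 kg/kg → 0.0049 × 8000 / 9.8 = 4.00 mm
Layer 740–660 hPa: Δp = 80 hPa = 8000 Pa, q̄ = 0.0042 kg/kg → 0.0042 × 8000 / 9.8 = 3.43 mm
Layer 660–200 hPa: Δp = 460 hPa = 46000 Pa, q̄ = 0.00071 kg/kg → 0.00071 × 46000 / 9.8 = 3.33 mm
PW = 17.84 + 4.00 + 3.43 + 3.33 = 28.60 ≈ 28.6 mm.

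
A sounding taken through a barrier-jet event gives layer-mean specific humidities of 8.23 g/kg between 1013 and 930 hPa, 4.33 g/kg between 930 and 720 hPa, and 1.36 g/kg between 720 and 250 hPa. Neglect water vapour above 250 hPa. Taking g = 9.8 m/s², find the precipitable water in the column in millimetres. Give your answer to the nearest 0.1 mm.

PW ≈ 22.8 mm

Precipitable water is the column-integrated vapour mass per unit area: PW = (1/g) Σ q̄ Δp, with q in kg/kg and Δp in Pa (1 kg/m² of water = 1 mm).
Layer 1013–930 hPa: Δp = 83 hPa = 8300 Pa, q̄ = 0.00823 kg/kg → 0.00823 × 8300 / 9.8 = 6.97 mm
Layer 930–720 hPa: Δp = 210 hPa = 21000 Pa, q̄ = 0.00433 kg/kg → 0.00433 × 21000 / 9.8 = 9.28 mm
Layer 720–250 hPa: Δp = 470 hPa = 47000 Pa, q̄ = 0.00136 kg/kg → 0.00136 × 47000 / 9.8 = 6.52 mm
PW = 6.97 + 9.28 + 6.52 = 22.77 ≈ 22.8 mm.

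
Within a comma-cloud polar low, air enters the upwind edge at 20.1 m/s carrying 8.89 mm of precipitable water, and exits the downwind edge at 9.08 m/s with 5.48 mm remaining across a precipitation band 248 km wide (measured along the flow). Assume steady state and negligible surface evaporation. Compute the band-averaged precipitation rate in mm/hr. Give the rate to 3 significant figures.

R ≈ 1.87 mm/hr

Column moisture flux per unit crosswind length is F = V × PW.
Inflow: F_in = 20.1 × 8.89 = 178.689 mm·m/s
Outflow: F_out = 9.08 × 5.48 = 49.7584 mm·m/s
Steady-state rate R = (F_in − F_out)/L = (178.689 − 49.7584) / 248000 m = 5.199e-04 mm/s.
R = 5.199e-04 × 3600 = 1.87 mm/hr.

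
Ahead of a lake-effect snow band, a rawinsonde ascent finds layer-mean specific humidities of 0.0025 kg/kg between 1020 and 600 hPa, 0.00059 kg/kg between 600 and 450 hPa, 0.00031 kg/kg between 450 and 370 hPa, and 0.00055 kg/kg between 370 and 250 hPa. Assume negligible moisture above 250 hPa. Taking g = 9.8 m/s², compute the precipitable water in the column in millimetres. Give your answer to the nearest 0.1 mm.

Precipitable water is the column-integrated vapour mass per unit area: PW = (1/g) Σ q̄ Δp, with q in kg/kg and Δp in Pa (1 kg/m² of water = 1 mm).
Layer 1020–600 hPa: Δp = 420 hPa = 42000 Pa, q̄ = 0.0025 kg/kg → 0.0025 × 42000 / 9.8 = 10.71 mm
Layer 600–450 hPa: Δp = 150 hPa = 15000 Pa, q̄ = 0.00059 kg/kg → 0.00059 × 15000 / 9.8 = 0.90 mm
Layer 450–370 hPa: Δp = 80 hPa = 8000 Pa, q̄ = 0.00031 kg/kg → 0.00031 × 8000 / 9.8 = 0.25 mm
Layer 370–250 hPa: Δp = 120 hPa = 12000 Pa, q̄ = 0.00055 kg/kg → 0.00055 × 12000 / 9.8 = 0.67 mm
PW = 10.71 + 0.90 + 0.25 + 0.67 = 12.53 ≈ 12.5 mm.

PW ≈ 12.5 mm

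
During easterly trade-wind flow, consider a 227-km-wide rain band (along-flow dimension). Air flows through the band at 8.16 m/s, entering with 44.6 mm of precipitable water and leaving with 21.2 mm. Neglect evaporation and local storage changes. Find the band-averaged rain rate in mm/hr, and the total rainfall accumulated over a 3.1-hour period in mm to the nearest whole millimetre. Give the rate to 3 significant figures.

R ≈ 3.03 mm/hr; total ≈ 9 mm

Column moisture flux per unit crosswind length is F = V × PW.
Inflow: F_in = 8.16 × 44.6 = 363.936 mm·m/s
Outflow: F_out = 8.16 × 21.2 = 172.992 mm·m/s
Steady-state rate R = (F_in − F_out)/L = (363.936 − 172.992) / 227000 m = 8.412e-04 mm/s.
R = 8.412e-04 × 3600 = 3.03 mm/hr.
Over 3.1 h: total = 3.03 × 3.1 = 9.393 ≈ 9 mm.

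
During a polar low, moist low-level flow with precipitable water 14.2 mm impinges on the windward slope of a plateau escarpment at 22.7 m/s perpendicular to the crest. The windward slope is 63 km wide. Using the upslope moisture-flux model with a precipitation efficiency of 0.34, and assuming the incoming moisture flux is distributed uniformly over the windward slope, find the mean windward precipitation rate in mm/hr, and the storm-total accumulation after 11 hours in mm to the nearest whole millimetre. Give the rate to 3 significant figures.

Incoming column moisture flux per unit ridge length: F = V × PW = 22.7 × 14.2 = 322.34 mm·m/s.
Spread over the 63 km slope with efficiency ε = 0.34: R = ε·F/W = 0.34 × 322.34 / 63000 m = 1.740e-03 mm/s.
R = 1.740e-03 × 3600 = 6.26 mm/hr.
Over 11 h: total = 6.26 × 11 = 68.86 ≈ 69 mm.

R ≈ 6.26 mm/hr; total ≈ 69 mm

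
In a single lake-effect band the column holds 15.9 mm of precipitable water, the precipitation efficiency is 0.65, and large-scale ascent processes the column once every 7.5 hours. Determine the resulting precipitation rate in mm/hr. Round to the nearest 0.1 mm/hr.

Each overturning extracts ε × PW = 0.65 × 15.9 = 10.335 mm.
Rate = ε·PW / τ = 10.335 / 7.5 h = 1.4 mm/hr.

R ≈ 1.4 mm/hr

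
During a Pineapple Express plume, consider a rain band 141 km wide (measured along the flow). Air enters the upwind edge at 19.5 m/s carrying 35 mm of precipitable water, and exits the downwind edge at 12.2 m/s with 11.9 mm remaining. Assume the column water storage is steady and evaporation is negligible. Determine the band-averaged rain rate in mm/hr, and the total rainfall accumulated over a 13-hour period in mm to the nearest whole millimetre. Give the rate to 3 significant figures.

R ≈ 13.7 mm/hr; total ≈ 178 mm

Column moisture flux per unit crosswind length is F = V × PW.
Inflow: F_in = 19.5 × 35 = 682.5 mm·m/s
Outflow: F_out = 12.2 × 11.9 = 145.18 mm·m/s
Steady-state rate R = (F_in − F_out)/L = (682.5 − 145.18) / 141000 m = 3.811e-03 mm/s.
R = 3.811e-03 × 3600 = 13.7 mm/hr.
Over 13 h: total = 13.7 × 13 = 178.1 ≈ 178 mm.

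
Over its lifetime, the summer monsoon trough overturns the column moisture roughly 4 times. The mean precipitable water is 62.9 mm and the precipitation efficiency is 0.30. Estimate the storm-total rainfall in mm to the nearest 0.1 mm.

rainfall ≈ 75.5 mm

Each cycle deposits ε × PW = 0.30 × 62.9 = 18.87 mm.
Over 4 cycles: 4 × 18.87 = 75.5 mm.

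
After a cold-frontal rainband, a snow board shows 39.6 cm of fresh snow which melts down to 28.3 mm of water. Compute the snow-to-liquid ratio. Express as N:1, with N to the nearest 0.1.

ratio ≈ 14.0

Ratio = snow depth / SWE = 396 mm / 28.3 mm = 14.0, i.e. 14.0:1.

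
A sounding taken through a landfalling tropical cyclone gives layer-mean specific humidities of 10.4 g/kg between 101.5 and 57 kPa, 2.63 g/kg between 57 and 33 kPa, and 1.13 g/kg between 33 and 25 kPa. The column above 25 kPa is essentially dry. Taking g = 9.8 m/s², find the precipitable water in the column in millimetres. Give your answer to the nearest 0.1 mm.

Precipitable water is the column-integrated vapour mass per unit area: PW = (1/g) Σ q̄ Δp, with q in kg/kg and Δp in Pa (1 kg/m² of water = 1 mm).
Layer 101.5–57 kPa: Δp = 445 hPa = 44500 Pa, q̄ = 0.0104 kg/kg → 0.0104 × 44500 / 9.8 = 47.22 mm
Layer 57–33 kPa: Δp = 240 hPa = 24000 Pa, q̄ = 0.00263 kg/kg → 0.00263 × 24000 / 9.8 = 6.44 mm
Layer 33–25 kPa: Δp = 80 hPa = 8000 Pa, q̄ = 0.00113 kg/kg → 0.00113 × 8000 / 9.8 = 0.92 mm
PW = 47.22 + 6.44 + 0.92 = 54.58 ≈ 54.6 mm.

PW ≈ 54.6 mm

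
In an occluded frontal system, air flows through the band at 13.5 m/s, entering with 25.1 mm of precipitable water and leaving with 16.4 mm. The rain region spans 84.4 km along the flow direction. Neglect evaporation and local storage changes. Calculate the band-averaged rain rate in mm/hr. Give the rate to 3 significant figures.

R ≈ 5.01 mm/hr

Column moisture flux per unit crosswind length is F = V × PW.
Inflow: F_in = 13.5 × 25.1 = 338.85 mm·m/s
Outflow: F_out = 13.5 × 16.4 = 221.4 mm·m/s
Steady-state rate R = (F_in − F_out)/L = (338.85 − 221.4) / 84400 m = 1.392e-03 mm/s.
R = 1.392e-03 × 3600 = 5.01 mm/hr.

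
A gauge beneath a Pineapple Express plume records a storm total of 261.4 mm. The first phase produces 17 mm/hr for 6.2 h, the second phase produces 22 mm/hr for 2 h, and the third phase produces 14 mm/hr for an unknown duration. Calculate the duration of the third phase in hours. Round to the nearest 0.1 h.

Known phases: 17 × 6.2 + 22 × 2 = 105.4 + 44 = 149.4 mm.
Remaining depth = 261.4 − 149.4 = 112 mm.
Duration = 112 / 14 = 8.0 h.

duration ≈ 8.0 h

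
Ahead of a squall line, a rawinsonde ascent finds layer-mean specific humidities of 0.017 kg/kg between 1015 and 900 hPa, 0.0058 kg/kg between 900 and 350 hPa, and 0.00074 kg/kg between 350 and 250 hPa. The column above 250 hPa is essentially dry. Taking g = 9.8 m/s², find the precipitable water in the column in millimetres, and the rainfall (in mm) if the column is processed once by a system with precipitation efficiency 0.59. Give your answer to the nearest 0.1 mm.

Precipitable water is the column-integrated vapour mass per unit area: PW = (1/g) Σ q̄ Δp, with q in kg/kg and Δp in Pa (1 kg/m² of water = 1 mm).
Layer 1015–900 hPa: Δp = 115 hPa = 11500 Pa, q̄ = 0.017 kg/kg → 0.017 × 11500 / 9.8 = 19.95 mm
Layer 900–350 hPa: Δp = 550 hPa = 55000 Pa, q̄ = 0.0058 kg/kg → 0.0058 × 55000 / 9.8 = 32.55 mm
Layer 350–250 hPa: Δp = 100 hPa = 10000 Pa, q̄ = 0.00074 kg/kg → 0.00074 × 10000 / 9.8 = 0.76 mm
PW = 19.95 + 32.55 + 0.76 = 53.26 ≈ 53.3 mm.
Rainfall = ε × PW = 0.59 × 53.3 = 31.4 mm.

PW ≈ 53.3 mm; rainfall ≈ 31.4 mm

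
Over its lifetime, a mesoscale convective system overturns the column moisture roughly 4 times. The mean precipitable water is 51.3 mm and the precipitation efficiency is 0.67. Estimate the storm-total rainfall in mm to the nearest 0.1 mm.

Each cycle deposits ε × PW = 0.67 × 51.3 = 34.371 mm.
Over 4 cycles: 4 × 34.371 = 137.5 mm.

rainfall ≈ 137.5 mm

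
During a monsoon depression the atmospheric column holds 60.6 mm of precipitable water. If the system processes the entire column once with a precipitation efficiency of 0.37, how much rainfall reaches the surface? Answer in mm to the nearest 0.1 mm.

rainfall ≈ 22.4 mm

Rainfall = ε × PW = 0.37 × 60.6 = 22.4 mm.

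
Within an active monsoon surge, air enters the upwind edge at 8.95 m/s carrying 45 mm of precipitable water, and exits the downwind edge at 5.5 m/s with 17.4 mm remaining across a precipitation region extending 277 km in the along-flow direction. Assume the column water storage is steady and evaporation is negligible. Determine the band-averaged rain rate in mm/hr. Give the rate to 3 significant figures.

Column moisture flux per unit crosswind length is F = V × PW.
Inflow: F_in = 8.95 × 45 = 402.75 mm·m/s
Outflow: F_out = 5.5 × 17.4 = 95.7 mm·m/s
Steady-state rate R = (F_in − F_out)/L = (402.75 − 95.7) / 277000 m = 1.108e-03 mm/s.
R = 1.108e-03 × 3600 = 3.99 mm/hr.

R ≈ 3.99 mm/hr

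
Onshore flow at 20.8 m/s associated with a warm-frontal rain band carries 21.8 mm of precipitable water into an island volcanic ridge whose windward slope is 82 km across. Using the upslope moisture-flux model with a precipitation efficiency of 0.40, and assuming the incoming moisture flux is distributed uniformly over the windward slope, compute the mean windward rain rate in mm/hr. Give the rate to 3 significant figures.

Incoming column moisture flux per unit ridge length: F = V × PW = 20.8 × 21.8 = 453.44 mm·m/s.
Spread over the 82 km slope with efficiency ε = 0.40: R = ε·F/W = 0.40 × 453.44 / 82000 m = 2.212e-03 mm/s.
R = 2.212e-03 × 3600 = 7.96 mm/hr.

R ≈ 7.96 mm/hr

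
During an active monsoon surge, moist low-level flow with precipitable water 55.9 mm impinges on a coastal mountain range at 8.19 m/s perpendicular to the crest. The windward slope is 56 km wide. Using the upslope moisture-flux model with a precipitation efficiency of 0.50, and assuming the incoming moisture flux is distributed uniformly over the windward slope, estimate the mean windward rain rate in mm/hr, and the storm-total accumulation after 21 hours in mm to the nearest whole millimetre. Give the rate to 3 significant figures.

Incoming column moisture flux per unit ridge length: F = V × PW = 8.19 × 55.9 = 457.821 mm·m/s.
Spread over the 56 km slope with efficiency ε = 0.50: R = ε·F/W = 0.50 × 457.821 / 56000 m = 4.088e-03 mm/s.
R = 4.088e-03 × 3600 = 14.7 mm/hr.
Over 21 h: total = 14.7 × 21 = 308.7 ≈ 309 mm.

R ≈ 14.7 mm/hr; total ≈ 309 mm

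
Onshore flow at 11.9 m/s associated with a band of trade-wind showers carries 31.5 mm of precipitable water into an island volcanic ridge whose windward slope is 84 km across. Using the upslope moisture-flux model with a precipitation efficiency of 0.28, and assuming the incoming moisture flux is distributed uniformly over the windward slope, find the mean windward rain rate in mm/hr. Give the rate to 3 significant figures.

R ≈ 4.50 mm/hr

Incoming column moisture flux per unit ridge length: F = V × PW = 11.9 × 31.5 = 374.85 mm·m/s.
Spread over the 84 km slope with efficiency ε = 0.28: R = ε·F/W = 0.28 × 374.85 / 84000 m = 1.250e-03 mm/s.
R = 1.250e-03 × 3600 = 4.50 mm/hr.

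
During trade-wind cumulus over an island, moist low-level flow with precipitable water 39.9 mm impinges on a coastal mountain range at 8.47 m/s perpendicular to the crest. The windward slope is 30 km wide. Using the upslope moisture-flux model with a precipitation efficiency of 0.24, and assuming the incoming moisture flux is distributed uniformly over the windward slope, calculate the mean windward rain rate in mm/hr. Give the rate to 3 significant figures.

Incoming column moisture flux per unit ridge length: F = V × PW = 8.47 × 39.9 = 337.953 mm·m/s.
Spread over the 30 km slope with efficiency ε = 0.24: R = ε·F/W = 0.24 × 337.953 / 30000 m = 2.704e-03 mm/s.
R = 2.704e-03 × 3600 = 9.73 mm/hr.

R ≈ 9.73 mm/hr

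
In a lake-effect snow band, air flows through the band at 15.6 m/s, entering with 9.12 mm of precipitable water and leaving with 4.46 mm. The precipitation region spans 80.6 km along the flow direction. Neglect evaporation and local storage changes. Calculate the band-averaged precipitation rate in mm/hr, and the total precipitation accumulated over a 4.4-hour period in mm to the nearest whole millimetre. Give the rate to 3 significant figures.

Column moisture flux per unit crosswind length is F = V × PW.
Inflow: F_in = 15.6 × 9.12 = 142.272 mm·m/s
Outflow: F_out = 15.6 × 4.46 = 69.576 mm·m/s
Steady-state rate R = (F_in − F_out)/L = (142.272 − 69.576) / 80600 m = 9.019e-04 mm/s.
R = 9.019e-04 × 3600 = 3.25 mm/hr.
Over 4.4 h: total = 3.25 × 4.4 = 14.3 ≈ 14 mm.

R ≈ 3.25 mm/hr; total ≈ 14 mm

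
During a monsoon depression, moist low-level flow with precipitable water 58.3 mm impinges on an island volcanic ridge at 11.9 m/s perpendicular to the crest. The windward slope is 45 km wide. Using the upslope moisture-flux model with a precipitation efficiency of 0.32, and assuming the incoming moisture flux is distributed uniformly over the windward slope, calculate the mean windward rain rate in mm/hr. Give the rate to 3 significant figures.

R ≈ 17.8 mm/hr

Incoming column moisture flux per unit ridge length: F = V × PW = 11.9 × 58.3 = 693.77 mm·m/s.
Spread over the 45 km slope with efficiency ε = 0.32: R = ε·F/W = 0.32 × 693.77 / 45000 m = 4.933e-03 mm/s.
R = 4.933e-03 × 3600 = 17.8 mm/hr.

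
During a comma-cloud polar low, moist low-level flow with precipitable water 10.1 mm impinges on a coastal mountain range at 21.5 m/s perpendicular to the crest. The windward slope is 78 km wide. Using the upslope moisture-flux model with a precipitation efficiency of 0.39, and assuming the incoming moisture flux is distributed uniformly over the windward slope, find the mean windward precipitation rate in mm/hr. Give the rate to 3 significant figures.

R ≈ 3.91 mm/hr

Incoming column moisture flux per unit ridge length: F = V × PW = 21.5 × 10.1 = 217.15 mm·m/s.
Spread over the 78 km slope with efficiency ε = 0.39: R = ε·F/W = 0.39 × 217.15 / 78000 m = 1.086e-03 mm/s.
R = 1.086e-03 × 3600 = 3.91 mm/hr.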